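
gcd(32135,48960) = 5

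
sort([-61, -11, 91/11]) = [-61, -11, 91/11]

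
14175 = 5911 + 8264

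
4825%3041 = 1784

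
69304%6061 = 2633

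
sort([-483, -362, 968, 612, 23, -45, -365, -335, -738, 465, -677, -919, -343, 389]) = [-919, -738, -677, -483, -365, -362, -343, -335, -45, 23, 389, 465, 612, 968]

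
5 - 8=-3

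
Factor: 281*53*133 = 7^1*19^1*53^1*281^1 = 1980769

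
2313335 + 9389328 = 11702663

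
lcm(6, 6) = 6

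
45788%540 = 428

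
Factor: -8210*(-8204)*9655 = 2^3*5^2*7^1*293^1*821^1*1931^1 = 650310980200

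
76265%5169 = 3899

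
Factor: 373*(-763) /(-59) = 7^1*59^(-1)*109^1*373^1 = 284599/59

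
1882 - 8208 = -6326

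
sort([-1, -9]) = [-9, -1]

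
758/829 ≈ 0.914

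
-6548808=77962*(-84)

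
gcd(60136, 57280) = 8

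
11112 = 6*1852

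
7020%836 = 332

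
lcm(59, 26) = 1534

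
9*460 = 4140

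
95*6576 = 624720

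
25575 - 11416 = 14159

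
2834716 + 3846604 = 6681320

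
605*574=347270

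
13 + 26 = 39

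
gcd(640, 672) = 32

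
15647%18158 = 15647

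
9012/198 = 1502/33 ≈ 45.52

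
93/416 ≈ 0.224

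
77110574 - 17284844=59825730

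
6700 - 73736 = -67036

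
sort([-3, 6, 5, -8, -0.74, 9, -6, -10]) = [-10, -8, -6, -3, -0.74, 5, 6, 9]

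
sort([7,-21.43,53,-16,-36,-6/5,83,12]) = [-36,-21.43,-16,-6/5,7,12,53,83]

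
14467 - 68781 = -54314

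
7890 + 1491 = 9381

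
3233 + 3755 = 6988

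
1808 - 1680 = 128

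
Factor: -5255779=-1 * 59^1 * 229^1 * 389^1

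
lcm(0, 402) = 0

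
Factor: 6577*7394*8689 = 2^1*3697^1*6577^1*8689^1 = 422549006882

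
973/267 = 3 + 172/267 ≈ 3.64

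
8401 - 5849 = 2552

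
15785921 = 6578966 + 9206955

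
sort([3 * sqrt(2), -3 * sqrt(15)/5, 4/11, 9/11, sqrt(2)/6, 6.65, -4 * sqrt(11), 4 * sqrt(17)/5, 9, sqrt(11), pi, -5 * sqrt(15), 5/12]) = [-5 * sqrt(15), -4 * sqrt(11), -3 * sqrt(15)/5, sqrt(2)/6, 4/11, 5/12, 9/11, pi, 4 * sqrt(17)/5, sqrt(11), 3 * sqrt(2), 6.65, 9]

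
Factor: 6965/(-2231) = -1*5^1*7^1*23^(-1)*97^(-1)*199^1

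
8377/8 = 1047 + 1/8 ≈ 1047.13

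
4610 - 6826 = -2216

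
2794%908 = 70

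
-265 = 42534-42799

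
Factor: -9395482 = -1 * 2^1 * 4697741^1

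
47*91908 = 4319676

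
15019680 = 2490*6032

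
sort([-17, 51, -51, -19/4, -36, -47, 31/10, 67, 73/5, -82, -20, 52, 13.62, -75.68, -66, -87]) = [-87, -82, -75.68, -66, -51, -47, -36, -20, -17, -19/4, 31/10, 13.62, 73/5, 51, 52, 67]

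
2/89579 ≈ 0.0000223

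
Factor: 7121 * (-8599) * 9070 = -1 * 2^1 * 5^1 * 907^1 * 7121^1 * 8599^1 = -555387654530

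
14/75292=1/5378 ≈ 0.000186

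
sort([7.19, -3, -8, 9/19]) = [-8, -3, 9/19, 7.19]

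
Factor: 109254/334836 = 2^ (-1)*3^ (-1)*71^ (-1)*139^1 = 139/426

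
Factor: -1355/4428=-1*2^(-2)*3^(-3)*5^1*41^(-1)*271^1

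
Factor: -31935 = -1 * 3^1 * 5^1 * 2129^1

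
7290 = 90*81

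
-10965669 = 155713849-166679518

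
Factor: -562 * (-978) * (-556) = -1 * 2^4 * 3^1 * 139^1 * 163^1 * 281^1 = -305597616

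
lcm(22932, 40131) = 160524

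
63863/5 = 12772 + 3/5 = 12772.60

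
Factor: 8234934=2^1 * 3^1 * 101^1 * 107^1 * 127^1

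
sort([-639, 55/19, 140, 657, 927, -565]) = [-639, -565, 55/19, 140, 657, 927]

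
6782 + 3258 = 10040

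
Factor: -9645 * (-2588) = 2^2 * 3^1 * 5^1 * 643^1 * 647^1 = 24961260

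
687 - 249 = 438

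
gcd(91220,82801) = 1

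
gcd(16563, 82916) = 1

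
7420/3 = 2473 + 1/3 ≈ 2473.33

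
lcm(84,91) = 1092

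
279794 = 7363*38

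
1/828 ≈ 0.00121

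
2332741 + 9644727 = 11977468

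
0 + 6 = 6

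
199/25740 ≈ 0.00773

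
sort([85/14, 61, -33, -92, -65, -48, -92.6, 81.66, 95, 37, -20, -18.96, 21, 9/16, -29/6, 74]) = [-92.6, -92, -65, -48, -33, -20, -18.96, -29/6, 9/16, 85/14, 21, 37, 61, 74, 81.66, 95]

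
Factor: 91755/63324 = 2^(-2)*5^1*1759^(-1)*2039^1 = 10195/7036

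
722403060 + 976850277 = 1699253337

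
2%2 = 0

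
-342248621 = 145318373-487566994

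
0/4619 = 0 = 0.00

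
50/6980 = 5/698 ≈ 0.00716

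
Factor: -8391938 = -1 * 2^1 * 4195969^1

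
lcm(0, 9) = 0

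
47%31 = 16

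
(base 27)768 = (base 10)5273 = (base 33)4rq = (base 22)ajf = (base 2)1010010011001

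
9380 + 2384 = 11764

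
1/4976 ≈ 0.000201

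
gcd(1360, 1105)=85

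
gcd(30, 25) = 5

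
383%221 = 162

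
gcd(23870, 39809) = 77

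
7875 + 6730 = 14605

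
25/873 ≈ 0.0286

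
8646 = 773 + 7873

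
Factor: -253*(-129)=3^1*11^1*23^1*43^1=32637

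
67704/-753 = -89-229/251 ≈ -89.91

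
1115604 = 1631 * 684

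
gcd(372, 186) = 186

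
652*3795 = 2474340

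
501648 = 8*62706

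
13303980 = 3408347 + 9895633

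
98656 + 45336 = 143992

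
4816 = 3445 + 1371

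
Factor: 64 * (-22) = -1 * 2^7 * 11^1 = -1408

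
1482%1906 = 1482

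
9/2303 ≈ 0.00391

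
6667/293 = 22+221/293 ≈ 22.75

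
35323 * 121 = 4274083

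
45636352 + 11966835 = 57603187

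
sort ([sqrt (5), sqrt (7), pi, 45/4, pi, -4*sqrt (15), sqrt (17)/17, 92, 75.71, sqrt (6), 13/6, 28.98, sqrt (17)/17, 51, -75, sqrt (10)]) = [-75, -4*sqrt (15), sqrt (17)/17, sqrt (17)/17, 13/6, sqrt (5), sqrt (6), sqrt (7), pi, pi, sqrt (10), 45/4, 28.98, 51, 75.71, 92]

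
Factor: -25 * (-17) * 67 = 5^2 * 17^1 * 67^1 = 28475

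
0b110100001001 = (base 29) 3s2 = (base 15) ec7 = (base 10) 3337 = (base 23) 672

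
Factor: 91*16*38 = 2^5*7^1*13^1*19^1 = 55328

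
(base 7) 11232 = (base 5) 42430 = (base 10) 2865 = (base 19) 7hf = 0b101100110001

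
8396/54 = 155 + 13/27 ≈ 155.48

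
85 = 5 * 17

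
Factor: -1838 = -1*2^1*919^1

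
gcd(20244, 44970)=6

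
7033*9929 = 69830657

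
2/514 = 1/257≈0.00389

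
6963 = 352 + 6611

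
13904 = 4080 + 9824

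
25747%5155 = 5127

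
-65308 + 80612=15304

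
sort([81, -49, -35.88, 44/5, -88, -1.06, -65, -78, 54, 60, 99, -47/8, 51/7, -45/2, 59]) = [-88, -78, -65, -49, -35.88, -45/2, -47/8, -1.06, 51/7, 44/5, 54, 59, 60, 81, 99]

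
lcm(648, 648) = 648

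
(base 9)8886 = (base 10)6558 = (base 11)4a22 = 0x199e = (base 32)6cu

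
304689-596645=-291956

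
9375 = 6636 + 2739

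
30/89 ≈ 0.337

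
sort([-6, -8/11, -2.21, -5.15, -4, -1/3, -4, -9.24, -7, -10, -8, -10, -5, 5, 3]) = [-10, -10, -9.24, -8, -7, -6, -5.15, -5, -4, -4, -2.21, -8/11, -1/3, 3, 5]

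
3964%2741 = 1223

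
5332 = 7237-1905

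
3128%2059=1069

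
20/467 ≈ 0.0428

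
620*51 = 31620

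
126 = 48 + 78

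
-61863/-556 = 111 + 147/556 ≈ 111.26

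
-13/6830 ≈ -0.00190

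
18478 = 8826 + 9652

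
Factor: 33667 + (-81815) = -1*2^2*12037^1 = -48148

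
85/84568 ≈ 0.00101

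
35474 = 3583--31891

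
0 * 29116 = 0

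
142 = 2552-2410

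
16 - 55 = -39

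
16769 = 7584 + 9185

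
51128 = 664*77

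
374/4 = 93 + 1/2 = 93.50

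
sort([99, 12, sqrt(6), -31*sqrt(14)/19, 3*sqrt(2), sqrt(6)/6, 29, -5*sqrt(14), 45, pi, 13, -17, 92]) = [-5*sqrt(14), -17, -31*sqrt(14)/19, sqrt(6)/6, sqrt(6), pi, 3*sqrt(2), 12, 13, 29, 45, 92, 99]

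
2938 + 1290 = 4228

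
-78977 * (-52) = 4106804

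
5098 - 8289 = -3191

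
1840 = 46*40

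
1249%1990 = 1249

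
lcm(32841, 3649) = 32841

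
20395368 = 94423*216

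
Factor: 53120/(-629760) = -1*2^(-3)*3^(-1)*41^(-1)*83^1 = -83/984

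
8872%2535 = 1267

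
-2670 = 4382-7052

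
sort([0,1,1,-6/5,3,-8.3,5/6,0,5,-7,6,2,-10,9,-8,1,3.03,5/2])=[-10,-8.3,-8,-7,-6/5,0,0,5/6,1,1,1,2,5/2,3,3.03,5,6,9]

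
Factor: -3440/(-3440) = 1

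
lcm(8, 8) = 8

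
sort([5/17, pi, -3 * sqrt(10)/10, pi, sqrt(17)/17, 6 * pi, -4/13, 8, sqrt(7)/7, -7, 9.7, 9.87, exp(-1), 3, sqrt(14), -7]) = [-7, -7, -3 * sqrt(10)/10, -4/13, sqrt(17)/17, 5/17, exp(-1), sqrt(7)/7, 3, pi, pi, sqrt(14), 8, 9.7, 9.87, 6 * pi]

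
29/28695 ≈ 0.00101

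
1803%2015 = 1803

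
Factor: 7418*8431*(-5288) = -1*2^4*661^1*3709^1*8431^1 = -330717643504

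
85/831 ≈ 0.102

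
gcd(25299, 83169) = 9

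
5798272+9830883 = 15629155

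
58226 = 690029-631803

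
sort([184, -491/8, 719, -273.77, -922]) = [-922, -273.77, -491/8, 184, 719]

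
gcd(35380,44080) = 580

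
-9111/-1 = 9111 = 9111.00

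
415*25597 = 10622755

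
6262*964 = 6036568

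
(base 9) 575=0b111011001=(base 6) 2105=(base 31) f8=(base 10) 473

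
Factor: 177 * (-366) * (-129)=2^1 * 3^3 * 43^1 * 59^1 * 61^1=8356878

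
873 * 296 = 258408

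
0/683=0=0.00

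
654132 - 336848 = 317284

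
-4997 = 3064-8061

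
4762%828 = 622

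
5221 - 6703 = -1482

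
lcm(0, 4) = 0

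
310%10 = 0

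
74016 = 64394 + 9622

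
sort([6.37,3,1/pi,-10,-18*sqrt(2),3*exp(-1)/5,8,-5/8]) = [-18*sqrt(2),-10,-5/8,3*exp(-1)/5,1/pi,3,6.37,8]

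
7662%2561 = 2540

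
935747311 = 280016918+655730393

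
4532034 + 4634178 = 9166212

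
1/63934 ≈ 0.0000156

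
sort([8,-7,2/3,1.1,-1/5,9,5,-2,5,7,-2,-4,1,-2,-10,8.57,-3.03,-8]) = [-10,-8,-7,-4,-3.03,-2,-2,-2,-1/5,2/3,1,1.1,5,5,7,8,8.57,9]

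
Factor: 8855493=3^1*2951831^1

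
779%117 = 77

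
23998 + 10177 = 34175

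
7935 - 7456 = 479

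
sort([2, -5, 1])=[-5, 1, 2]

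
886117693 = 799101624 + 87016069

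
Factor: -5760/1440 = -1 * 2^2 = -4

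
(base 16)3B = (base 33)1Q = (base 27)25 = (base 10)59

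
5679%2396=887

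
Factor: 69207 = 3^1 * 17^1 * 23^1 * 59^1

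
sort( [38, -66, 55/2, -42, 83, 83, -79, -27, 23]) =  [-79, -66, -42, -27, 23, 55/2, 38, 83, 83]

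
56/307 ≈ 0.182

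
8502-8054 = 448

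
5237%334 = 227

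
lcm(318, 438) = 23214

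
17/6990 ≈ 0.00243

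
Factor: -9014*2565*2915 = -1*2^1*3^3*5^2*11^1*19^1*53^1*4507^1 = -67397452650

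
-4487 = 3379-7866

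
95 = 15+80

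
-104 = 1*(-104)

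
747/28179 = 83/3131 ≈ 0.0265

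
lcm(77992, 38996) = 77992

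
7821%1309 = 1276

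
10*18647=186470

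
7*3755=26285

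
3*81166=243498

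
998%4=2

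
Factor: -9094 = -1 * 2^1 * 4547^1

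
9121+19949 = 29070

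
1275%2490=1275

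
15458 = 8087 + 7371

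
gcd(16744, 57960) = 1288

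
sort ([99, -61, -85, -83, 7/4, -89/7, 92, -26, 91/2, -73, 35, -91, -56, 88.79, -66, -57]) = [-91, -85, -83, -73, -66, -61, -57, -56, -26, -89/7, 7/4, 35, 91/2, 88.79, 92, 99]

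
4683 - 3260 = 1423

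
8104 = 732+7372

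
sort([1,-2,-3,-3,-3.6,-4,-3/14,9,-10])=[-10,-4,-3.6,-3,-3,-2,-3/14,1,9]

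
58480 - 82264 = -23784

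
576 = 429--147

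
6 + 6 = 12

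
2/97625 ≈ 0.0000205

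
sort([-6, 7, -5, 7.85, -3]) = [-6, -5, -3, 7, 7.85]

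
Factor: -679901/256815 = -1*3^(-2)*5^(-1)*13^(-1)*229^1*439^(-1)*2969^1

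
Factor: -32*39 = -1*2^5*3^1*13^1 = -1248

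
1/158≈0.00633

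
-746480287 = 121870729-868351016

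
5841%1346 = 457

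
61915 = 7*8845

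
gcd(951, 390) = 3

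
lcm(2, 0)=0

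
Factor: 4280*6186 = 2^4*3^1*5^1*107^1*1031^1 = 26476080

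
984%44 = 16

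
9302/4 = 4651/2 = 2325.50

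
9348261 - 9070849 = 277412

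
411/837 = 137/279 ≈ 0.491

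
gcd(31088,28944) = 1072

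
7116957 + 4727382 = 11844339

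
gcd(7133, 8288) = 7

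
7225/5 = 1445 = 1445.00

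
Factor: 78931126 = 2^1 * 71^1 * 555853^1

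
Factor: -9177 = -1*3^1*7^1*19^1*23^1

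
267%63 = 15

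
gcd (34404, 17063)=1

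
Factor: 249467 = 89^1*2803^1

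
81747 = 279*293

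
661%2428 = 661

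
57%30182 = 57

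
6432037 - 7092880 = -660843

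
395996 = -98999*(-4)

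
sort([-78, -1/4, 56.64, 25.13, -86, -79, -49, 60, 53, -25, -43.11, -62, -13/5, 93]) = [-86, -79, -78, -62, -49, -43.11, -25, -13/5, -1/4, 25.13, 53, 56.64, 60, 93]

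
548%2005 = 548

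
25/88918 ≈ 0.000281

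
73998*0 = 0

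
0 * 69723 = 0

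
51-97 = -46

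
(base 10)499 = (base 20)14j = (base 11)414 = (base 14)279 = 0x1f3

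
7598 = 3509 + 4089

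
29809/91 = 2293/7 ≈ 327.57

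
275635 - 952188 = -676553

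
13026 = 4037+8989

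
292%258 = 34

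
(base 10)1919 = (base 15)87e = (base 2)11101111111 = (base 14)9b1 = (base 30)23t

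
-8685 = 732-9417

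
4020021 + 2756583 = 6776604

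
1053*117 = 123201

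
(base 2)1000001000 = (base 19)187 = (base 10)520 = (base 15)24a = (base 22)11e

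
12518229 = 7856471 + 4661758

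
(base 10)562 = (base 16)232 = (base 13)343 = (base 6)2334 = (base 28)k2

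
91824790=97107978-5283188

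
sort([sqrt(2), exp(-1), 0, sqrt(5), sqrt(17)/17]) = [0, sqrt(17)/17, exp(-1), sqrt(2), sqrt(5)]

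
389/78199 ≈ 0.00497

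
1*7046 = 7046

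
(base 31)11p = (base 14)529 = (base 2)1111111001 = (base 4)33321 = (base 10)1017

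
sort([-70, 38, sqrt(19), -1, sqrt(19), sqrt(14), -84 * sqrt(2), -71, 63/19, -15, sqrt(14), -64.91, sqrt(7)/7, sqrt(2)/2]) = [-84 * sqrt(2), -71, -70, -64.91, -15, -1, sqrt(7)/7, sqrt(2)/2, 63/19, sqrt(14), sqrt(14), sqrt(19), sqrt(19), 38]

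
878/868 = 1 + 5/434 ≈ 1.01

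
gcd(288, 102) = 6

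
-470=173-643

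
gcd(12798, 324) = 162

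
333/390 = 111/130 ≈ 0.854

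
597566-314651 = 282915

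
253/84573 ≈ 0.00299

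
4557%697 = 375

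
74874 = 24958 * 3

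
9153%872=433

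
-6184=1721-7905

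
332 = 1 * 332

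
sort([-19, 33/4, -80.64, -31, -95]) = [-95, -80.64, -31, -19, 33/4]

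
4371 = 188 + 4183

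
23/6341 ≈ 0.00363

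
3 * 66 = 198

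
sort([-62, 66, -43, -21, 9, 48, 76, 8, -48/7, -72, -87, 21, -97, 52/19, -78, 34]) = [-97, -87, -78, -72, -62, -43, -21, -48/7, 52/19, 8, 9, 21, 34, 48, 66, 76]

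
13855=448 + 13407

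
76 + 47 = 123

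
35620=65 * 548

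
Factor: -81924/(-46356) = 3863^(-1) * 6827^1 = 6827/3863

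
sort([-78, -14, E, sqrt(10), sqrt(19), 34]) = [-78, -14, E, sqrt(10), sqrt(19), 34]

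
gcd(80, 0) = 80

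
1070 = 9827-8757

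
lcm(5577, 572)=22308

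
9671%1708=1131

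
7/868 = 1/124 ≈ 0.00806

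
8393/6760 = 1+1633/6760 ≈ 1.24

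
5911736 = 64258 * 92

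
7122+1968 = 9090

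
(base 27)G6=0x1B6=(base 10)438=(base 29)F3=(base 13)279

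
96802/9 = 10755+7/9 ≈ 10755.78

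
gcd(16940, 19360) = 2420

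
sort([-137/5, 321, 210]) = [-137/5, 210, 321]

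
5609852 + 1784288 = 7394140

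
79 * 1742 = 137618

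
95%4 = 3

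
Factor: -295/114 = -1*2^(-1)*3^(-1)*5^1*19^(-1)*59^1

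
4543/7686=649/1098 ≈ 0.591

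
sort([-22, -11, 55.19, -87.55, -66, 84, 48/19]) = [-87.55, -66, -22, -11, 48/19, 55.19, 84]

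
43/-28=-1-15/28≈-1.54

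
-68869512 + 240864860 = 171995348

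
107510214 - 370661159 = -263150945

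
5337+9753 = 15090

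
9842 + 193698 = 203540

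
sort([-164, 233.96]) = [-164, 233.96]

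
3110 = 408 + 2702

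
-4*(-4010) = 16040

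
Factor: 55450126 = 2^1 * 739^1 * 37517^1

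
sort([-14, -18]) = [-18, -14]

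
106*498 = 52788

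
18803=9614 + 9189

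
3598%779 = 482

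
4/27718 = 2/13859 ≈ 0.000144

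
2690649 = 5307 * 507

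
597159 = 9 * 66351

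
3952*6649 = 26276848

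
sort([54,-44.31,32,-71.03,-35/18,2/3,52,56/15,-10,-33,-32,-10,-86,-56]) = [-86,-71.03,-56,-44.31,-33,-32,-10,-10,-35/18,2/3,56/15,32,52,54]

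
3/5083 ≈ 0.000590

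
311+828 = 1139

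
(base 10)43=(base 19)25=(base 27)1g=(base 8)53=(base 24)1j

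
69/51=1 + 6/17 ≈ 1.35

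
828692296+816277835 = 1644970131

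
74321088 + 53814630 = 128135718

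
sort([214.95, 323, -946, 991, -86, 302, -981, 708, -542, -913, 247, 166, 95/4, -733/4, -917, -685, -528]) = [-981, -946, -917, -913, -685, -542, -528, -733/4, -86, 95/4, 166, 214.95, 247, 302, 323, 708, 991]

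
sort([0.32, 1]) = [0.32, 1]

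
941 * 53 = 49873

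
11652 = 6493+5159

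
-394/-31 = 12 + 22/31 ≈ 12.71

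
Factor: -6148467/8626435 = -1*3^4*5^(-1)*13^1*5839^1*1725287^(-1)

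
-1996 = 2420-4416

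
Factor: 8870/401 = 2^1 * 5^1 * 401^(-1) * 887^1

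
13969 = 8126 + 5843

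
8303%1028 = 79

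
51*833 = 42483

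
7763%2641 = 2481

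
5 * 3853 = 19265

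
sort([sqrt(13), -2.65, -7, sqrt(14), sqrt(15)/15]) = [-7, -2.65, sqrt(15)/15, sqrt(13), sqrt(14)]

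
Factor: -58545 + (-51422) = -1*11^1*13^1*769^1 = -109967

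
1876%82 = 72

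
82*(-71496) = -5862672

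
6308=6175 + 133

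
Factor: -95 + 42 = -1 * 53^1 = -53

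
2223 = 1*2223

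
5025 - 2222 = 2803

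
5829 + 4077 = 9906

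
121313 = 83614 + 37699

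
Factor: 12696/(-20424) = -1*23^1*37^(-1) = -23/37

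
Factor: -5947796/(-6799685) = 2^2*5^(-1)*863^1*1723^1*1359937^(-1)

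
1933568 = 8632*224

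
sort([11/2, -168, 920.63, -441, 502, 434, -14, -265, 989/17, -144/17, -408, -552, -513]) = [-552, -513, -441, -408, -265, -168, -14, -144/17, 11/2, 989/17, 434, 502, 920.63]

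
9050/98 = 92 + 17/49 ≈ 92.35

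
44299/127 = 348 + 103/127 ≈ 348.81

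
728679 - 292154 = 436525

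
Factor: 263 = 263^1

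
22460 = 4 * 5615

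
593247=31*19137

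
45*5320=239400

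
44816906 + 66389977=111206883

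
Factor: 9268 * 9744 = 2^6 * 3^1 * 7^2 * 29^1 * 331^1 = 90307392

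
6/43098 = 1/7183 ≈ 0.000139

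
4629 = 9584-4955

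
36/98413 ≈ 0.000366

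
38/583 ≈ 0.0652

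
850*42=35700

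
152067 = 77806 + 74261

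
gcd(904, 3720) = 8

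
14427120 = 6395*2256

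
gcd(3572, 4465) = 893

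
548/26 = 274/13 ≈ 21.08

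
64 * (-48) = -3072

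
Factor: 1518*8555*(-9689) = -1*2^1*3^1*5^1*11^1*23^1*29^1*59^1*9689^1 = -125826101610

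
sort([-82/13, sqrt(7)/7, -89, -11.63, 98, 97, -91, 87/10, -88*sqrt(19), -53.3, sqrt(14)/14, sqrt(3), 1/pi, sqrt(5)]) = [-88*sqrt(19), -91, -89, -53.3, -11.63, -82/13, sqrt(14)/14, 1/pi, sqrt(7)/7, sqrt(3), sqrt(5), 87/10, 97, 98]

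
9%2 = 1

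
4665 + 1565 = 6230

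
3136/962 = 3 + 125/481 ≈ 3.26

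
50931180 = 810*62878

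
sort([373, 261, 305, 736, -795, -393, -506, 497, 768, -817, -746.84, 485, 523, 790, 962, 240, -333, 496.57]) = [-817, -795, -746.84, -506, -393, -333, 240, 261, 305, 373, 485, 496.57, 497, 523, 736, 768, 790, 962]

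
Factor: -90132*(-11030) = 2^3*3^1*5^1*7^1*29^1*37^1*1103^1 = 994155960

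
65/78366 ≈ 0.000829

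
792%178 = 80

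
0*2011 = 0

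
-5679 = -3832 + -1847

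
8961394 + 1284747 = 10246141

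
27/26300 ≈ 0.00103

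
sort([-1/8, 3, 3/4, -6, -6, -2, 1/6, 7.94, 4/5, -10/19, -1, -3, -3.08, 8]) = [-6, -6, -3.08, -3, -2, -1, -10/19, -1/8, 1/6, 3/4, 4/5, 3, 7.94, 8]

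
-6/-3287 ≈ 0.00183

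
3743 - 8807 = -5064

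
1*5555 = 5555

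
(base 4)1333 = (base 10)127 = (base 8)177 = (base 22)5h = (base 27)4j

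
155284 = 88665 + 66619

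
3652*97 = 354244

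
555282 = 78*7119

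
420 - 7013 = -6593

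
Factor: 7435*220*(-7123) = -1*2^2*5^2*11^1*17^1*419^1*1487^1 = -11651091100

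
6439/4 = 1609 + 3/4 = 1609.75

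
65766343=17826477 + 47939866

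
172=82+90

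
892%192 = 124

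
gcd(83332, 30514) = 2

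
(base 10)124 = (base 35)3j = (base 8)174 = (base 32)3s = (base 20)64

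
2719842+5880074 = 8599916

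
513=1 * 513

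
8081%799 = 91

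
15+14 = 29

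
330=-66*(-5)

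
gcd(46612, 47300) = 172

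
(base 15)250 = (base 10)525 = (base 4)20031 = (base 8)1015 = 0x20d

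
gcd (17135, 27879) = 1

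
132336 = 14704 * 9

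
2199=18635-16436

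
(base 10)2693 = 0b101010000101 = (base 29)35p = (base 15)be8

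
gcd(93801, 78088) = 1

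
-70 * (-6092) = 426440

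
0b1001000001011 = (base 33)47w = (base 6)33215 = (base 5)121434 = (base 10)4619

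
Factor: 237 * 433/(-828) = -1 * 2^(-2) * 3^(-1) * 23^(-1) * 79^1 * 433^1 = -34207/276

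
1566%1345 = 221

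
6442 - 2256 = 4186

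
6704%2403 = 1898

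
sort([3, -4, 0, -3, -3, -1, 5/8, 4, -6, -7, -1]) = [-7, -6, -4, -3, -3, -1, -1, 0, 5/8, 3, 4]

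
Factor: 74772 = 2^2 * 3^2 * 31^1 * 67^1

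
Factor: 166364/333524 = 11^1*19^1*419^(-1) = 209/419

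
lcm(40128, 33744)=1484736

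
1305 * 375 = 489375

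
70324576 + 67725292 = 138049868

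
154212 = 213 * 724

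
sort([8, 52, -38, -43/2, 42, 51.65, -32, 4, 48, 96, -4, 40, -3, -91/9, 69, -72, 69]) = [-72, -38, -32, -43/2, -91/9, -4, -3, 4, 8, 40, 42, 48, 51.65, 52, 69, 69, 96]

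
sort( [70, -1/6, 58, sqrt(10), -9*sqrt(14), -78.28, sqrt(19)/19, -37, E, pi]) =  [-78.28, -37, -9*sqrt(14), -1/6, sqrt(19)/19, E, pi, sqrt(10), 58, 70]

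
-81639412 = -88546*922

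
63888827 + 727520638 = 791409465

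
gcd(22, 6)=2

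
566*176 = 99616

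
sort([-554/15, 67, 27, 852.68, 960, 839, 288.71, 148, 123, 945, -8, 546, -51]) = [-51, -554/15, -8, 27, 67, 123, 148, 288.71, 546, 839, 852.68, 945, 960]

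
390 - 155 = 235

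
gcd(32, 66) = 2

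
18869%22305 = 18869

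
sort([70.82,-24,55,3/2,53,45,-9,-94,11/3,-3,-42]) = [-94,-42,-24,-9,-3,3/2,11/3,45,53,55,70.82]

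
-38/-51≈0.745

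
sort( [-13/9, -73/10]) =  [-73/10, -13/9]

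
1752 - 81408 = -79656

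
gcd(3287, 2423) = 1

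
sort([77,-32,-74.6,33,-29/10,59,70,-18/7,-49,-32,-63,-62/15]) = [-74.6,-63,-49,-32,-32,-62/15,-29/10,-18/7,33,59,70,77]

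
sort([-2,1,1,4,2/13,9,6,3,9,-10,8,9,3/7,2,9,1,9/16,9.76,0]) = [-10,-2,0,2/13,3/7,9/16,1,1,1,2,3,4,6,8,9,9,9,9,9.76]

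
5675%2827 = 21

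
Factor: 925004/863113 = 2^2*17^1*19^(-1)*61^1*223^1*45427^(-1)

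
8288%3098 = 2092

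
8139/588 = 2713/196 ≈ 13.84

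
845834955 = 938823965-92989010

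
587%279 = 29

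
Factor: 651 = 3^1 * 7^1 * 31^1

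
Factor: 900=2^2*3^2*5^2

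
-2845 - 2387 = -5232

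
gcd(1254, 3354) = 6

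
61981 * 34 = 2107354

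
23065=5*4613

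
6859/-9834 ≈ -0.697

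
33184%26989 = 6195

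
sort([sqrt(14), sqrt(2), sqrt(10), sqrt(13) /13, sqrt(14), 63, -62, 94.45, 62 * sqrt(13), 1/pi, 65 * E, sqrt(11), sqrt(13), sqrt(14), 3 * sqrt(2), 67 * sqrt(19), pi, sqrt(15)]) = [-62, sqrt(13) /13, 1/pi, sqrt(2), pi, sqrt(10), sqrt(11), sqrt(13), sqrt(14), sqrt(14), sqrt(14), sqrt(15), 3 * sqrt(2), 63, 94.45, 65 * E, 62 * sqrt(13), 67 * sqrt(19)]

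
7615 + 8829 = 16444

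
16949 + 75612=92561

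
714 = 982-268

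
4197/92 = 45 + 57/92 ≈ 45.62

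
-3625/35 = -103 - 4/7 ≈ -103.57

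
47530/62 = 23765/31≈766.61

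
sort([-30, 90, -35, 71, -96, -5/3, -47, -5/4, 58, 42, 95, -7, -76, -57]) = [-96, -76, -57, -47, -35, -30, -7, -5/3, -5/4, 42, 58, 71, 90, 95]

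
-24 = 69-93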